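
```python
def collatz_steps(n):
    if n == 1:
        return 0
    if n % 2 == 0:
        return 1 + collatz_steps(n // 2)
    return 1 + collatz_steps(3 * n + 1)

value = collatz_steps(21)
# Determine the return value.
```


collatz_steps(21)
21 is odd -> 3*21+1 = 64 -> collatz_steps(64)
64 is even -> collatz_steps(32)
32 is even -> collatz_steps(16)
16 is even -> collatz_steps(8)
8 is even -> collatz_steps(4)
4 is even -> collatz_steps(2)
2 is even -> collatz_steps(1)
Reached 1 after 7 steps
= 7


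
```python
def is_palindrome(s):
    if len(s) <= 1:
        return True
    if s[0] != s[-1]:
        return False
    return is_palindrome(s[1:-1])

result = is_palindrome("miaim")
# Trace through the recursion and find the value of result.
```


is_palindrome("miaim")
"miaim": s[0]='m' == s[-1]='m' -> is_palindrome("iai")
"iai": s[0]='i' == s[-1]='i' -> is_palindrome("a")
"a": len <= 1 -> True
= True


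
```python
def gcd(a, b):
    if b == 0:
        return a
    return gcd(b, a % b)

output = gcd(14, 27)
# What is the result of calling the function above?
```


gcd(14, 27)
= gcd(27, 14 % 27) = gcd(27, 14)
= gcd(14, 27 % 14) = gcd(14, 13)
= gcd(13, 14 % 13) = gcd(13, 1)
= gcd(1, 13 % 1) = gcd(1, 0)
b == 0, return a = 1


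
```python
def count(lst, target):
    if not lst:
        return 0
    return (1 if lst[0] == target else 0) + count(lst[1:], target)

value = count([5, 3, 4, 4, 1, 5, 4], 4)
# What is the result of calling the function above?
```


count([5, 3, 4, 4, 1, 5, 4], 4)
lst[0]=5 != 4: 0 + count([3, 4, 4, 1, 5, 4], 4)
lst[0]=3 != 4: 0 + count([4, 4, 1, 5, 4], 4)
lst[0]=4 == 4: 1 + count([4, 1, 5, 4], 4)
lst[0]=4 == 4: 1 + count([1, 5, 4], 4)
lst[0]=1 != 4: 0 + count([5, 4], 4)
lst[0]=5 != 4: 0 + count([4], 4)
lst[0]=4 == 4: 1 + count([], 4)
= 3


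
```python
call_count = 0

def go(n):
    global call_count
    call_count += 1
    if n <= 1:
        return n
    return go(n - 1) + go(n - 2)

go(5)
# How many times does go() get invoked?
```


go(5) calls go(4) and go(3); each non-base call branches into two more.
Let C(k) = total number of calls made by go(k), including the call to go(k) itself.
Base cases: C(0) = 1, C(1) = 1
Recurrence: C(k) = 1 + C(k-1) + C(k-2)
  C(2) = 1 + C(1) + C(0) = 1 + 1 + 1 = 3
  C(3) = 1 + C(2) + C(1) = 1 + 3 + 1 = 5
  C(4) = 1 + C(3) + C(2) = 1 + 5 + 3 = 9
  C(5) = 1 + C(4) + C(3) = 1 + 9 + 5 = 15
Total calls = C(5) = 15


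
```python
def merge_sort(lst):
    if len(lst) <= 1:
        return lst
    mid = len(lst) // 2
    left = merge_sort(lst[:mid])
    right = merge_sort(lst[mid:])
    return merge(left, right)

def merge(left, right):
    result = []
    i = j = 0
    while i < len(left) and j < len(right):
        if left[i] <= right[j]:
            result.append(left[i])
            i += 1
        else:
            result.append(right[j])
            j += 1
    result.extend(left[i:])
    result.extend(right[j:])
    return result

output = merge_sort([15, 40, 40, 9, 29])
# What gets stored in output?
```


merge_sort([15, 40, 40, 9, 29])
Split into [15, 40] and [40, 9, 29]
Left sorted: [15, 40]
Right sorted: [9, 29, 40]
Merge [15, 40] and [9, 29, 40]
= [9, 15, 29, 40, 40]


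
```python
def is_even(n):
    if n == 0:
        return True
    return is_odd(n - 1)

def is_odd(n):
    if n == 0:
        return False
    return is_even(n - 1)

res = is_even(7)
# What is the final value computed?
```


is_even(7)
= is_odd(6)
= is_even(5)
= is_odd(4)
= is_even(3)
= is_odd(2)
= is_even(1)
= is_odd(0)
n == 0: return False
= False


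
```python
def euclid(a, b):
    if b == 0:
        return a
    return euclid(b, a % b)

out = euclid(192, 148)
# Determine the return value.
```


euclid(192, 148)
= euclid(148, 192 % 148) = euclid(148, 44)
= euclid(44, 148 % 44) = euclid(44, 16)
= euclid(16, 44 % 16) = euclid(16, 12)
= euclid(12, 16 % 12) = euclid(12, 4)
= euclid(4, 12 % 4) = euclid(4, 0)
b == 0, return a = 4


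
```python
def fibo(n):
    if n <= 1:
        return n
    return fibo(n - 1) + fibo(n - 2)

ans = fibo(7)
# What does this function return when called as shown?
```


fibo(7)
= fibo(6) + fibo(5)
= (fibo(5) + fibo(4)) + fibo(5)
Computing bottom-up: fibo(0)=0, fibo(1)=1, fibo(2)=1, fibo(3)=2, fibo(4)=3, fibo(5)=5, fibo(6)=8, fibo(7)=13
= 13


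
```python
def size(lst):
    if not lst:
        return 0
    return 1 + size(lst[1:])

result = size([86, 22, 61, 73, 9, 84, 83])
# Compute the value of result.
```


size([86, 22, 61, 73, 9, 84, 83])
= 1 + size([22, 61, 73, 9, 84, 83])
= 1 + 1 + size([61, 73, 9, 84, 83])
= 1 + 1 + 1 + size([73, 9, 84, 83])
= 1 + 1 + 1 + 1 + size([9, 84, 83])
= 1 + 1 + 1 + 1 + 1 + size([84, 83])
= 1 + 1 + 1 + 1 + 1 + 1 + size([83])
= 1 + 1 + 1 + 1 + 1 + 1 + 1 + size([])
= 1 + 1 + 1 + 1 + 1 + 1 + 1 + 0
= 7


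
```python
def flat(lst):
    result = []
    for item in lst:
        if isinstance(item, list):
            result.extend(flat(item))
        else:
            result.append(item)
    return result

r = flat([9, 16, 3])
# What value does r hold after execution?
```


flat([9, 16, 3])
Processing each element:
  9 is not a list -> append 9
  16 is not a list -> append 16
  3 is not a list -> append 3
= [9, 16, 3]


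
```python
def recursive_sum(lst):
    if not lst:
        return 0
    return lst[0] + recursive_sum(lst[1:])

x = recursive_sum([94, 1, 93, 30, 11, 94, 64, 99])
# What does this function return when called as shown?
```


recursive_sum([94, 1, 93, 30, 11, 94, 64, 99])
= 94 + recursive_sum([1, 93, 30, 11, 94, 64, 99])
= 94 + 1 + recursive_sum([93, 30, 11, 94, 64, 99])
= 94 + 1 + 93 + recursive_sum([30, 11, 94, 64, 99])
= 94 + 1 + 93 + 30 + recursive_sum([11, 94, 64, 99])
= 94 + 1 + 93 + 30 + 11 + recursive_sum([94, 64, 99])
= 94 + 1 + 93 + 30 + 11 + 94 + recursive_sum([64, 99])
= 94 + 1 + 93 + 30 + 11 + 94 + 64 + recursive_sum([99])
= 94 + 1 + 93 + 30 + 11 + 94 + 64 + 99 + recursive_sum([])
= 94 + 1 + 93 + 30 + 11 + 94 + 64 + 99 + 0
= 486


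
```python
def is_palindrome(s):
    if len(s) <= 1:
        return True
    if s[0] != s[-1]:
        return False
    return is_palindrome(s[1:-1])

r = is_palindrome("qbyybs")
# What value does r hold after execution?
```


is_palindrome("qbyybs")
"qbyybs": s[0]='q' != s[-1]='s' -> False
= False


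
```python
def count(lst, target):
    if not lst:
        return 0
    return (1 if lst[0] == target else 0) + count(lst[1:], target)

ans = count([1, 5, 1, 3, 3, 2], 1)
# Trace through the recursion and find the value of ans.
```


count([1, 5, 1, 3, 3, 2], 1)
lst[0]=1 == 1: 1 + count([5, 1, 3, 3, 2], 1)
lst[0]=5 != 1: 0 + count([1, 3, 3, 2], 1)
lst[0]=1 == 1: 1 + count([3, 3, 2], 1)
lst[0]=3 != 1: 0 + count([3, 2], 1)
lst[0]=3 != 1: 0 + count([2], 1)
lst[0]=2 != 1: 0 + count([], 1)
= 2


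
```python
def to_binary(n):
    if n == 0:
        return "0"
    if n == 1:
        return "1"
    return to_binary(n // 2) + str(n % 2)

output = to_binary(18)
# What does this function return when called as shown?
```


to_binary(18)
= to_binary(9) + "0"
= to_binary(4) + "1" + "0"
= to_binary(2) + "0" + "1" + "0"
= to_binary(1) + "0" + "0" + "1" + "0"
= "1" + "0" + "0" + "1" + "0"
= "10010"


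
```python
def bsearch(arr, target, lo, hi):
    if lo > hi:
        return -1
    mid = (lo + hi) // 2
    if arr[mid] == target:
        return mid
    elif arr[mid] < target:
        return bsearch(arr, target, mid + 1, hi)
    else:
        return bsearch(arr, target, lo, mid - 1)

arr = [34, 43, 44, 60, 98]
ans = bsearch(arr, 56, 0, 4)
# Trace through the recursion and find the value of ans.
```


bsearch(arr, 56, 0, 4)
lo=0, hi=4, mid=2, arr[mid]=44
44 < 56, search right half
lo=3, hi=4, mid=3, arr[mid]=60
60 > 56, search left half
lo > hi, target not found, return -1
= -1


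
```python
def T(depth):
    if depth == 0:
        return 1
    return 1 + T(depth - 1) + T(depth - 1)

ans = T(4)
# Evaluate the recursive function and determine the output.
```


T(4)
= 1 + T(3) + T(3)
= 1 + 2 * T(3)
T(k) = 2^(k+1) - 1
T(0) = 1
T(1) = 3
T(2) = 7
T(3) = 15
T(4) = 31
T(4) = 2^5 - 1 = 31


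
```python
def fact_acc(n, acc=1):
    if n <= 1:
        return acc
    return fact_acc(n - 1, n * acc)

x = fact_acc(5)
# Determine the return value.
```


fact_acc(5, 1)
= fact_acc(4, 5 * 1) = fact_acc(4, 5)
= fact_acc(3, 4 * 5) = fact_acc(3, 20)
= fact_acc(2, 3 * 20) = fact_acc(2, 60)
= fact_acc(1, 2 * 60) = fact_acc(1, 120)
n <= 1, return acc = 120


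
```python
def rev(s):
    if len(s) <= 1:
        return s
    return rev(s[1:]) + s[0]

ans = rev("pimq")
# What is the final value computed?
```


rev("pimq")
= rev("imq") + "p"
= rev("mq") + "i" + "p"
= rev("q") + "m" + "i" + "p"
= "q" + "m" + "i" + "p"
= "qmip"


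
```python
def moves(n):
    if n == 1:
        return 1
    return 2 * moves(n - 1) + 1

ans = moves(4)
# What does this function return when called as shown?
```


moves(4)
= 2 * moves(3) + 1
= 2 * (2 * moves(2) + 1) + 1
= 2 * (2 * (2 * moves(1) + 1) + 1) + 1
Now compute bottom-up:
moves(1) = 1
moves(2) = 2 * 1 + 1 = 3
moves(3) = 2 * 3 + 1 = 7
moves(4) = 2 * 7 + 1 = 15
= 15


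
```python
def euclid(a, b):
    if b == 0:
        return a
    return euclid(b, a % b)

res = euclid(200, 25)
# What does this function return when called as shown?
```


euclid(200, 25)
= euclid(25, 200 % 25) = euclid(25, 0)
b == 0, return a = 25


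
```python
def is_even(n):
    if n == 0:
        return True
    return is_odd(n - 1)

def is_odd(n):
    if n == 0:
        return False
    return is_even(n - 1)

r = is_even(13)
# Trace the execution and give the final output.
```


is_even(13)
= is_odd(12)
= is_even(11)
= is_odd(10)
= is_even(9)
= is_odd(8)
= is_even(7)
= is_odd(6)
= is_even(5)
= is_odd(4)
= is_even(3)
= is_odd(2)
= is_even(1)
= is_odd(0)
n == 0: return False
= False


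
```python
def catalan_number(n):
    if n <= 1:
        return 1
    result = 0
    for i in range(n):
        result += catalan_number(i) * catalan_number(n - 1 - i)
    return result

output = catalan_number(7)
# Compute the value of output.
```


catalan_number(7)
= sum of catalan_number(i) * catalan_number(7-1-i) for i in 0..6
First compute sub-values bottom-up:
  catalan_number(0) = 1, catalan_number(1) = 1
  catalan_number(2) = 1*1 + 1*1 = 2
  catalan_number(3) = 1*2 + 1*1 + 2*1 = 5
  catalan_number(4) = 1*5 + 1*2 + 2*1 + 5*1 = 14
  catalan_number(5) = 1*14 + 1*5 + 2*2 + 5*1 + 14*1 = 42
  catalan_number(6) = 1*42 + 1*14 + 2*5 + 5*2 + 14*1 + 42*1 = 132
Now catalan_number(7):
  catalan_number(0)*catalan_number(6) = 1*132 = 132
  catalan_number(1)*catalan_number(5) = 1*42 = 42
  catalan_number(2)*catalan_number(4) = 2*14 = 28
  catalan_number(3)*catalan_number(3) = 5*5 = 25
  catalan_number(4)*catalan_number(2) = 14*2 = 28
  catalan_number(5)*catalan_number(1) = 42*1 = 42
  catalan_number(6)*catalan_number(0) = 132*1 = 132
= 132 + 42 + 28 + 25 + 28 + 42 + 132
= 429


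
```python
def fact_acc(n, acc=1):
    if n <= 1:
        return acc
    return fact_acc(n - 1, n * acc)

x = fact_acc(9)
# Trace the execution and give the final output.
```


fact_acc(9, 1)
= fact_acc(8, 9 * 1) = fact_acc(8, 9)
= fact_acc(7, 8 * 9) = fact_acc(7, 72)
= fact_acc(6, 7 * 72) = fact_acc(6, 504)
= fact_acc(5, 6 * 504) = fact_acc(5, 3024)
= fact_acc(4, 5 * 3024) = fact_acc(4, 15120)
= fact_acc(3, 4 * 15120) = fact_acc(3, 60480)
= fact_acc(2, 3 * 60480) = fact_acc(2, 181440)
= fact_acc(1, 2 * 181440) = fact_acc(1, 362880)
n <= 1, return acc = 362880


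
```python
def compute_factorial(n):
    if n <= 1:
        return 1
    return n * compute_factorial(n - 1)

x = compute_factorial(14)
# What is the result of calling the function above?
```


compute_factorial(14)
= 14 * compute_factorial(13)
= 14 * 13 * compute_factorial(12)
= 14 * 13 * 12 * compute_factorial(11)
= 14 * 13 * 12 * 11 * compute_factorial(10)
= 14 * 13 * 12 * 11 * 10 * compute_factorial(9)
= 14 * 13 * 12 * 11 * 10 * 9 * compute_factorial(8)
= 14 * 13 * 12 * 11 * 10 * 9 * 8 * compute_factorial(7)
= 14 * 13 * 12 * 11 * 10 * 9 * 8 * 7 * compute_factorial(6)
= 14 * 13 * 12 * 11 * 10 * 9 * 8 * 7 * 6 * compute_factorial(5)
= 14 * 13 * 12 * 11 * 10 * 9 * 8 * 7 * 6 * 5 * compute_factorial(4)
= 14 * 13 * 12 * 11 * 10 * 9 * 8 * 7 * 6 * 5 * 4 * compute_factorial(3)
= 14 * 13 * 12 * 11 * 10 * 9 * 8 * 7 * 6 * 5 * 4 * 3 * compute_factorial(2)
= 14 * 13 * 12 * 11 * 10 * 9 * 8 * 7 * 6 * 5 * 4 * 3 * 2 * compute_factorial(1)
= 14 * 13 * 12 * 11 * 10 * 9 * 8 * 7 * 6 * 5 * 4 * 3 * 2 * 1
= 87178291200


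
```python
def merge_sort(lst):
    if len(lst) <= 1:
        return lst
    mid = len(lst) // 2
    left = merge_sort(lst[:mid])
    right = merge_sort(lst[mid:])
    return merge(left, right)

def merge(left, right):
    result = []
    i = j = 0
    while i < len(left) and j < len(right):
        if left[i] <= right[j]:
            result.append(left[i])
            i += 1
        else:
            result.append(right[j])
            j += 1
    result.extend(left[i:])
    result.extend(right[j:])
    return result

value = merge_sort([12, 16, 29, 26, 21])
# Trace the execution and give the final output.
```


merge_sort([12, 16, 29, 26, 21])
Split into [12, 16] and [29, 26, 21]
Left sorted: [12, 16]
Right sorted: [21, 26, 29]
Merge [12, 16] and [21, 26, 29]
= [12, 16, 21, 26, 29]


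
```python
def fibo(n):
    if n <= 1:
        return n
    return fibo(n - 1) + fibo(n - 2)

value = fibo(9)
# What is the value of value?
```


fibo(9)
= fibo(8) + fibo(7)
= (fibo(7) + fibo(6)) + fibo(7)
Computing bottom-up: fibo(0)=0, fibo(1)=1, fibo(2)=1, fibo(3)=2, fibo(4)=3, fibo(5)=5, fibo(6)=8, fibo(7)=13, fibo(8)=21, fibo(9)=34
= 34


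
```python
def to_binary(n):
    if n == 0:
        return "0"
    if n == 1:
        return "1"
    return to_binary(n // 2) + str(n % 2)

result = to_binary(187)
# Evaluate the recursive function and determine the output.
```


to_binary(187)
= to_binary(93) + "1"
= to_binary(46) + "1" + "1"
= to_binary(23) + "0" + "1" + "1"
= to_binary(11) + "1" + "0" + "1" + "1"
= to_binary(5) + "1" + "1" + "0" + "1" + "1"
= to_binary(2) + "1" + "1" + "1" + "0" + "1" + "1"
= to_binary(1) + "0" + "1" + "1" + "1" + "0" + "1" + "1"
= "1" + "0" + "1" + "1" + "1" + "0" + "1" + "1"
= "10111011"


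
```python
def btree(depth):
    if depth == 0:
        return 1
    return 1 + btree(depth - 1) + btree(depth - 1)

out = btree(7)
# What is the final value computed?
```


btree(7)
= 1 + btree(6) + btree(6)
= 1 + 2 * btree(6)
btree(k) = 2^(k+1) - 1
btree(0) = 1
btree(1) = 3
btree(2) = 7
btree(3) = 15
btree(4) = 31
btree(7) = 2^8 - 1 = 255


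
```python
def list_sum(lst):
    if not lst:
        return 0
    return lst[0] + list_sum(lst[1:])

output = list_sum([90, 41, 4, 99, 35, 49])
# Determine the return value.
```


list_sum([90, 41, 4, 99, 35, 49])
= 90 + list_sum([41, 4, 99, 35, 49])
= 90 + 41 + list_sum([4, 99, 35, 49])
= 90 + 41 + 4 + list_sum([99, 35, 49])
= 90 + 41 + 4 + 99 + list_sum([35, 49])
= 90 + 41 + 4 + 99 + 35 + list_sum([49])
= 90 + 41 + 4 + 99 + 35 + 49 + list_sum([])
= 90 + 41 + 4 + 99 + 35 + 49 + 0
= 318


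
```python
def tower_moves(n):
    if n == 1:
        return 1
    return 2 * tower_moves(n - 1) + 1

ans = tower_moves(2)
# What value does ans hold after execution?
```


tower_moves(2)
= 2 * tower_moves(1) + 1
Now compute bottom-up:
tower_moves(1) = 1
tower_moves(2) = 2 * 1 + 1 = 3
= 3


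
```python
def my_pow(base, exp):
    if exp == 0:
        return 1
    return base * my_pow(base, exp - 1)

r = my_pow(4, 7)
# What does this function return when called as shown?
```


my_pow(4, 7)
= 4 * my_pow(4, 6)
= 4 * 4 * my_pow(4, 5)
= 4 * 4 * 4 * my_pow(4, 4)
= 4 * 4 * 4 * 4 * my_pow(4, 3)
= 4 * 4 * 4 * 4 * 4 * my_pow(4, 2)
= 4 * 4 * 4 * 4 * 4 * 4 * my_pow(4, 1)
= 4 * 4 * 4 * 4 * 4 * 4 * 4 * my_pow(4, 0)
= 4 * 4 * 4 * 4 * 4 * 4 * 4 * 1
= 16384


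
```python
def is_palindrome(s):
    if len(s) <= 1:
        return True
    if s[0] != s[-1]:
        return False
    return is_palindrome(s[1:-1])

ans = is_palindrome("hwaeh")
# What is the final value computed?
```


is_palindrome("hwaeh")
"hwaeh": s[0]='h' == s[-1]='h' -> is_palindrome("wae")
"wae": s[0]='w' != s[-1]='e' -> False
= False


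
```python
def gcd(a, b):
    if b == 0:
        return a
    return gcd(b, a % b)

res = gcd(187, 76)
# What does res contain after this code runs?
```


gcd(187, 76)
= gcd(76, 187 % 76) = gcd(76, 35)
= gcd(35, 76 % 35) = gcd(35, 6)
= gcd(6, 35 % 6) = gcd(6, 5)
= gcd(5, 6 % 5) = gcd(5, 1)
= gcd(1, 5 % 1) = gcd(1, 0)
b == 0, return a = 1


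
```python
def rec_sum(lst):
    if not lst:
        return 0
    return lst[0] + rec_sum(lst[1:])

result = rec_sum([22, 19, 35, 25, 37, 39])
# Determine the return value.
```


rec_sum([22, 19, 35, 25, 37, 39])
= 22 + rec_sum([19, 35, 25, 37, 39])
= 22 + 19 + rec_sum([35, 25, 37, 39])
= 22 + 19 + 35 + rec_sum([25, 37, 39])
= 22 + 19 + 35 + 25 + rec_sum([37, 39])
= 22 + 19 + 35 + 25 + 37 + rec_sum([39])
= 22 + 19 + 35 + 25 + 37 + 39 + rec_sum([])
= 22 + 19 + 35 + 25 + 37 + 39 + 0
= 177


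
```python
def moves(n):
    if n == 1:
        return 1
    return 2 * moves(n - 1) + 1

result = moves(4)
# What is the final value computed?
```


moves(4)
= 2 * moves(3) + 1
= 2 * (2 * moves(2) + 1) + 1
= 2 * (2 * (2 * moves(1) + 1) + 1) + 1
Now compute bottom-up:
moves(1) = 1
moves(2) = 2 * 1 + 1 = 3
moves(3) = 2 * 3 + 1 = 7
moves(4) = 2 * 7 + 1 = 15
= 15


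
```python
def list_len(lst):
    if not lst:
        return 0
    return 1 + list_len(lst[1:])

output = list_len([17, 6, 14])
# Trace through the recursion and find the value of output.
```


list_len([17, 6, 14])
= 1 + list_len([6, 14])
= 1 + 1 + list_len([14])
= 1 + 1 + 1 + list_len([])
= 1 + 1 + 1 + 0
= 3


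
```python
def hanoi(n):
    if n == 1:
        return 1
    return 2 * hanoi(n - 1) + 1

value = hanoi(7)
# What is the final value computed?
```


hanoi(7)
= 2 * hanoi(6) + 1
= 2 * (2 * hanoi(5) + 1) + 1
= 2 * (2 * (2 * hanoi(4) + 1) + 1) + 1
= 2 * (2 * (2 * (2 * hanoi(3) + 1) + 1) + 1) + 1
= 2 * (2 * (2 * (2 * (2 * hanoi(2) + 1) + 1) + 1) + 1) + 1
= 2 * (2 * (2 * (2 * (2 * (2 * hanoi(1) + 1) + 1) + 1) + 1) + 1) + 1
Now compute bottom-up:
hanoi(1) = 1
hanoi(2) = 2 * 1 + 1 = 3
hanoi(3) = 2 * 3 + 1 = 7
hanoi(4) = 2 * 7 + 1 = 15
hanoi(5) = 2 * 15 + 1 = 31
hanoi(6) = 2 * 31 + 1 = 63
hanoi(7) = 2 * 63 + 1 = 127
= 127


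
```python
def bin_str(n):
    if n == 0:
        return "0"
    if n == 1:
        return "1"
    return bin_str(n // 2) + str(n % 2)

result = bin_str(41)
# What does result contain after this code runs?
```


bin_str(41)
= bin_str(20) + "1"
= bin_str(10) + "0" + "1"
= bin_str(5) + "0" + "0" + "1"
= bin_str(2) + "1" + "0" + "0" + "1"
= bin_str(1) + "0" + "1" + "0" + "0" + "1"
= "1" + "0" + "1" + "0" + "0" + "1"
= "101001"


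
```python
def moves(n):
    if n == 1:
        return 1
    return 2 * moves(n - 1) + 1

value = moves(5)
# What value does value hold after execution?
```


moves(5)
= 2 * moves(4) + 1
= 2 * (2 * moves(3) + 1) + 1
= 2 * (2 * (2 * moves(2) + 1) + 1) + 1
= 2 * (2 * (2 * (2 * moves(1) + 1) + 1) + 1) + 1
Now compute bottom-up:
moves(1) = 1
moves(2) = 2 * 1 + 1 = 3
moves(3) = 2 * 3 + 1 = 7
moves(4) = 2 * 7 + 1 = 15
moves(5) = 2 * 15 + 1 = 31
= 31


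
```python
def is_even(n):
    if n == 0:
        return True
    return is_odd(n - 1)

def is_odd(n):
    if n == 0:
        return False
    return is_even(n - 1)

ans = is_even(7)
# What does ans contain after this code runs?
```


is_even(7)
= is_odd(6)
= is_even(5)
= is_odd(4)
= is_even(3)
= is_odd(2)
= is_even(1)
= is_odd(0)
n == 0: return False
= False


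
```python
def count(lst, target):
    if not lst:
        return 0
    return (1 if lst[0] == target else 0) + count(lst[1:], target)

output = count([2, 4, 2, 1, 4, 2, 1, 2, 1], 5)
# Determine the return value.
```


count([2, 4, 2, 1, 4, 2, 1, 2, 1], 5)
lst[0]=2 != 5: 0 + count([4, 2, 1, 4, 2, 1, 2, 1], 5)
lst[0]=4 != 5: 0 + count([2, 1, 4, 2, 1, 2, 1], 5)
lst[0]=2 != 5: 0 + count([1, 4, 2, 1, 2, 1], 5)
lst[0]=1 != 5: 0 + count([4, 2, 1, 2, 1], 5)
lst[0]=4 != 5: 0 + count([2, 1, 2, 1], 5)
lst[0]=2 != 5: 0 + count([1, 2, 1], 5)
lst[0]=1 != 5: 0 + count([2, 1], 5)
lst[0]=2 != 5: 0 + count([1], 5)
lst[0]=1 != 5: 0 + count([], 5)
= 0


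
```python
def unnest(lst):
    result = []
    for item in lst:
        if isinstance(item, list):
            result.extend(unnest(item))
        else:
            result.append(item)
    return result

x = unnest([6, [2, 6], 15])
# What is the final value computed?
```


unnest([6, [2, 6], 15])
Processing each element:
  6 is not a list -> append 6
  [2, 6] is a list -> unnest recursively -> [2, 6]
  15 is not a list -> append 15
= [6, 2, 6, 15]


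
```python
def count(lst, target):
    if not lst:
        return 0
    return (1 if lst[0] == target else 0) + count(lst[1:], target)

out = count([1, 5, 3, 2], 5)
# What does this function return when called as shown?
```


count([1, 5, 3, 2], 5)
lst[0]=1 != 5: 0 + count([5, 3, 2], 5)
lst[0]=5 == 5: 1 + count([3, 2], 5)
lst[0]=3 != 5: 0 + count([2], 5)
lst[0]=2 != 5: 0 + count([], 5)
= 1


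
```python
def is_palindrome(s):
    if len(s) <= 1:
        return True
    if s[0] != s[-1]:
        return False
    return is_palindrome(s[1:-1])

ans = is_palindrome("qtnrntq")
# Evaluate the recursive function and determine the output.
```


is_palindrome("qtnrntq")
"qtnrntq": s[0]='q' == s[-1]='q' -> is_palindrome("tnrnt")
"tnrnt": s[0]='t' == s[-1]='t' -> is_palindrome("nrn")
"nrn": s[0]='n' == s[-1]='n' -> is_palindrome("r")
"r": len <= 1 -> True
= True


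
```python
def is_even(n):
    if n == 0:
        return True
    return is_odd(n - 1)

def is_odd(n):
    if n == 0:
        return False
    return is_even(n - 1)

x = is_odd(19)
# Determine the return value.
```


is_odd(19)
= is_even(18)
= is_odd(17)
= is_even(16)
= is_odd(15)
= is_even(14)
= is_odd(13)
= is_even(12)
= is_odd(11)
= is_even(10)
= is_odd(9)
= is_even(8)
= is_odd(7)
= is_even(6)
= is_odd(5)
= is_even(4)
= is_odd(3)
= is_even(2)
= is_odd(1)
= is_even(0)
n == 0: return True
= True


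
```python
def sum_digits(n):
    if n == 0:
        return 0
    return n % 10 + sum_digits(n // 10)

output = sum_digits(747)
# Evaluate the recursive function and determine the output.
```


sum_digits(747)
= 7 + sum_digits(74)
= 7 + 4 + sum_digits(7)
= 7 + 4 + 7 + sum_digits(0)
= 7 + 4 + 7 + 0
= 18


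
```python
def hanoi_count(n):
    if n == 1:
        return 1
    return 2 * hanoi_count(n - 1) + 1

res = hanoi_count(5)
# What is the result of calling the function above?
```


hanoi_count(5)
= 2 * hanoi_count(4) + 1
= 2 * (2 * hanoi_count(3) + 1) + 1
= 2 * (2 * (2 * hanoi_count(2) + 1) + 1) + 1
= 2 * (2 * (2 * (2 * hanoi_count(1) + 1) + 1) + 1) + 1
Now compute bottom-up:
hanoi_count(1) = 1
hanoi_count(2) = 2 * 1 + 1 = 3
hanoi_count(3) = 2 * 3 + 1 = 7
hanoi_count(4) = 2 * 7 + 1 = 15
hanoi_count(5) = 2 * 15 + 1 = 31
= 31


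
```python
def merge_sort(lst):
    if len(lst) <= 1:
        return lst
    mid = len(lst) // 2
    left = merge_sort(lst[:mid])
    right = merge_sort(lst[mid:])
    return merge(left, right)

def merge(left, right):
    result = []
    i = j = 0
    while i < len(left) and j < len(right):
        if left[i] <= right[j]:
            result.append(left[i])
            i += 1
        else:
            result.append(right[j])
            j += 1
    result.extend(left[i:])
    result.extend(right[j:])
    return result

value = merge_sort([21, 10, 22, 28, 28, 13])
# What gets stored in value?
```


merge_sort([21, 10, 22, 28, 28, 13])
Split into [21, 10, 22] and [28, 28, 13]
Left sorted: [10, 21, 22]
Right sorted: [13, 28, 28]
Merge [10, 21, 22] and [13, 28, 28]
= [10, 13, 21, 22, 28, 28]


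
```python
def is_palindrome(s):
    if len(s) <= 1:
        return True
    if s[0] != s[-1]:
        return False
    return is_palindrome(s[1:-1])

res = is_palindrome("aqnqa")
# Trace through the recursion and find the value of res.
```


is_palindrome("aqnqa")
"aqnqa": s[0]='a' == s[-1]='a' -> is_palindrome("qnq")
"qnq": s[0]='q' == s[-1]='q' -> is_palindrome("n")
"n": len <= 1 -> True
= True


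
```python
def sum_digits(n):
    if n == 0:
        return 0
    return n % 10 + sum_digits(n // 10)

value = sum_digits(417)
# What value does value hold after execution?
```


sum_digits(417)
= 7 + sum_digits(41)
= 7 + 1 + sum_digits(4)
= 7 + 1 + 4 + sum_digits(0)
= 7 + 1 + 4 + 0
= 12


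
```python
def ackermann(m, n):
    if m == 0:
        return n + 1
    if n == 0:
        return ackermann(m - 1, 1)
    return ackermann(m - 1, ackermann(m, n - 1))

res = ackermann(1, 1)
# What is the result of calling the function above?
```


ackermann(1, 1)
= ackermann(0, ackermann(1, 0))
First compute ackermann(1, 0) = 2
= ackermann(0, 2)
= 3


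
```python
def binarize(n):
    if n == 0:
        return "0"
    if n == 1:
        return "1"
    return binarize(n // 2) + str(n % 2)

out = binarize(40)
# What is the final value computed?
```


binarize(40)
= binarize(20) + "0"
= binarize(10) + "0" + "0"
= binarize(5) + "0" + "0" + "0"
= binarize(2) + "1" + "0" + "0" + "0"
= binarize(1) + "0" + "1" + "0" + "0" + "0"
= "1" + "0" + "1" + "0" + "0" + "0"
= "101000"


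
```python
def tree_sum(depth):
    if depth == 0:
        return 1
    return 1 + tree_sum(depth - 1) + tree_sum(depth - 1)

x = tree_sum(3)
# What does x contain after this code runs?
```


tree_sum(3)
= 1 + tree_sum(2) + tree_sum(2)
= 1 + 2 * tree_sum(2)
tree_sum(k) = 2^(k+1) - 1
tree_sum(0) = 1
tree_sum(1) = 3
tree_sum(2) = 7
tree_sum(3) = 15
tree_sum(3) = 2^4 - 1 = 15


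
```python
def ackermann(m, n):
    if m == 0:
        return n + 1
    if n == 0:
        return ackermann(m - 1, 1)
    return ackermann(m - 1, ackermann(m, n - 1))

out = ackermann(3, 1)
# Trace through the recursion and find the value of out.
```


ackermann(3, 1)
= ackermann(2, ackermann(3, 0))
First compute ackermann(3, 0) = 5
= ackermann(2, 5)
= 13


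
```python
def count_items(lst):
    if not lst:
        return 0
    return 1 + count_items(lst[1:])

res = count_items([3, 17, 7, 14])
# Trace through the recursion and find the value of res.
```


count_items([3, 17, 7, 14])
= 1 + count_items([17, 7, 14])
= 1 + 1 + count_items([7, 14])
= 1 + 1 + 1 + count_items([14])
= 1 + 1 + 1 + 1 + count_items([])
= 1 + 1 + 1 + 1 + 0
= 4


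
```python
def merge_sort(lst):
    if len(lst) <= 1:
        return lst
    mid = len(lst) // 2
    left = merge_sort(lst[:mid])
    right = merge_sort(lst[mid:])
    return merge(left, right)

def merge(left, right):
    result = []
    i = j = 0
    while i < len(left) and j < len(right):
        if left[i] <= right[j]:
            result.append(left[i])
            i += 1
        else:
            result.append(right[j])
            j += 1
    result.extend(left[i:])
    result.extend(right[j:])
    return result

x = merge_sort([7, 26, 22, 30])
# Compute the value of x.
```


merge_sort([7, 26, 22, 30])
Split into [7, 26] and [22, 30]
Left sorted: [7, 26]
Right sorted: [22, 30]
Merge [7, 26] and [22, 30]
= [7, 22, 26, 30]


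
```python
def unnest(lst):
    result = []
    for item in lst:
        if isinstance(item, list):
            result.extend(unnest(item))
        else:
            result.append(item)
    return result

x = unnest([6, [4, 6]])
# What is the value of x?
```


unnest([6, [4, 6]])
Processing each element:
  6 is not a list -> append 6
  [4, 6] is a list -> unnest recursively -> [4, 6]
= [6, 4, 6]


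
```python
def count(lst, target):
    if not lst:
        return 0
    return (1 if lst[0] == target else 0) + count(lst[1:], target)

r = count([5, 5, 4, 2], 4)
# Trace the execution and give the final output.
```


count([5, 5, 4, 2], 4)
lst[0]=5 != 4: 0 + count([5, 4, 2], 4)
lst[0]=5 != 4: 0 + count([4, 2], 4)
lst[0]=4 == 4: 1 + count([2], 4)
lst[0]=2 != 4: 0 + count([], 4)
= 1


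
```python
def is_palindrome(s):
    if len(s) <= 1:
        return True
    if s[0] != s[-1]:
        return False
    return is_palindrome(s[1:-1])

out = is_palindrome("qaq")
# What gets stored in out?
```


is_palindrome("qaq")
"qaq": s[0]='q' == s[-1]='q' -> is_palindrome("a")
"a": len <= 1 -> True
= True


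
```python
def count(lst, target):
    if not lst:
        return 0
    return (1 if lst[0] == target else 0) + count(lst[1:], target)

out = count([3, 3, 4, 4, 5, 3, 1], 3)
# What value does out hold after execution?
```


count([3, 3, 4, 4, 5, 3, 1], 3)
lst[0]=3 == 3: 1 + count([3, 4, 4, 5, 3, 1], 3)
lst[0]=3 == 3: 1 + count([4, 4, 5, 3, 1], 3)
lst[0]=4 != 3: 0 + count([4, 5, 3, 1], 3)
lst[0]=4 != 3: 0 + count([5, 3, 1], 3)
lst[0]=5 != 3: 0 + count([3, 1], 3)
lst[0]=3 == 3: 1 + count([1], 3)
lst[0]=1 != 3: 0 + count([], 3)
= 3


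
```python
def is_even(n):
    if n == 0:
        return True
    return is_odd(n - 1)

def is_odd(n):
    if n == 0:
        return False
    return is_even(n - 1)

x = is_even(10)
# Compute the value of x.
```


is_even(10)
= is_odd(9)
= is_even(8)
= is_odd(7)
= is_even(6)
= is_odd(5)
= is_even(4)
= is_odd(3)
= is_even(2)
= is_odd(1)
= is_even(0)
n == 0: return True
= True


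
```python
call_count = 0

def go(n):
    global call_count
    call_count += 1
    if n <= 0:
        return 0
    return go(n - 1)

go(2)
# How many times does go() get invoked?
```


go(2) calls go(1) calls ... calls go(0)
Total calls: 2 + 1 (for base case) = 3


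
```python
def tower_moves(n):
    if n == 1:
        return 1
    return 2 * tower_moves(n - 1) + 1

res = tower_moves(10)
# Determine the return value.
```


tower_moves(10)
= 2 * tower_moves(9) + 1
= 2 * (2 * tower_moves(8) + 1) + 1
= 2 * (2 * (2 * tower_moves(7) + 1) + 1) + 1
= 2 * (2 * (2 * (2 * tower_moves(6) + 1) + 1) + 1) + 1
= 2 * (2 * (2 * (2 * (2 * tower_moves(5) + 1) + 1) + 1) + 1) + 1
= 2 * (2 * (2 * (2 * (2 * (2 * tower_moves(4) + 1) + 1) + 1) + 1) + 1) + 1
= 2 * (2 * (2 * (2 * (2 * (2 * (2 * tower_moves(3) + 1) + 1) + 1) + 1) + 1) + 1) + 1
= 2 * (2 * (2 * (2 * (2 * (2 * (2 * (2 * tower_moves(2) + 1) + 1) + 1) + 1) + 1) + 1) + 1) + 1
= 2 * (2 * (2 * (2 * (2 * (2 * (2 * (2 * (2 * tower_moves(1) + 1) + 1) + 1) + 1) + 1) + 1) + 1) + 1) + 1
Now compute bottom-up:
tower_moves(1) = 1
tower_moves(2) = 2 * 1 + 1 = 3
tower_moves(3) = 2 * 3 + 1 = 7
tower_moves(4) = 2 * 7 + 1 = 15
tower_moves(5) = 2 * 15 + 1 = 31
tower_moves(6) = 2 * 31 + 1 = 63
tower_moves(7) = 2 * 63 + 1 = 127
tower_moves(8) = 2 * 127 + 1 = 255
tower_moves(9) = 2 * 255 + 1 = 511
tower_moves(10) = 2 * 511 + 1 = 1023
= 1023


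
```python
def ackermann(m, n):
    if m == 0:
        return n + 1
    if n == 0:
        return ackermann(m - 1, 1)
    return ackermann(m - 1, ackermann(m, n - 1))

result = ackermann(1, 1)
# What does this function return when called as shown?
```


ackermann(1, 1)
= ackermann(0, ackermann(1, 0))
First compute ackermann(1, 0) = 2
= ackermann(0, 2)
= 3


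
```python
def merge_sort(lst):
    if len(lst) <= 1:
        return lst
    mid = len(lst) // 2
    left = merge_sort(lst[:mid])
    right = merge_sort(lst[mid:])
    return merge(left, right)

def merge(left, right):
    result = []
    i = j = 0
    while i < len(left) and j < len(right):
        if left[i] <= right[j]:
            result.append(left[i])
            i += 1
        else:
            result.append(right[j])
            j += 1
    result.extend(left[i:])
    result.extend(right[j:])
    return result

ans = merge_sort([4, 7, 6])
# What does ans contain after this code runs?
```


merge_sort([4, 7, 6])
Split into [4] and [7, 6]
Left sorted: [4]
Right sorted: [6, 7]
Merge [4] and [6, 7]
= [4, 6, 7]


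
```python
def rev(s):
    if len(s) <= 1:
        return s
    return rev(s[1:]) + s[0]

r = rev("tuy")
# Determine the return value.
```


rev("tuy")
= rev("uy") + "t"
= rev("y") + "u" + "t"
= "y" + "u" + "t"
= "yut"


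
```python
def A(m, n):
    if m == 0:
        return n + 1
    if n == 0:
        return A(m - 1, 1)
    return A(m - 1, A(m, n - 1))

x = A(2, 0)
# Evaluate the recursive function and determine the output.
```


A(2, 0)
n == 0: return A(1, 1)
= A(1, 1) = 3
= 3


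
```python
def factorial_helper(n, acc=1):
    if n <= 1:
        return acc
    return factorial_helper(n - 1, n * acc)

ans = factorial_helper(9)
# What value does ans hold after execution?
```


factorial_helper(9, 1)
= factorial_helper(8, 9 * 1) = factorial_helper(8, 9)
= factorial_helper(7, 8 * 9) = factorial_helper(7, 72)
= factorial_helper(6, 7 * 72) = factorial_helper(6, 504)
= factorial_helper(5, 6 * 504) = factorial_helper(5, 3024)
= factorial_helper(4, 5 * 3024) = factorial_helper(4, 15120)
= factorial_helper(3, 4 * 15120) = factorial_helper(3, 60480)
= factorial_helper(2, 3 * 60480) = factorial_helper(2, 181440)
= factorial_helper(1, 2 * 181440) = factorial_helper(1, 362880)
n <= 1, return acc = 362880


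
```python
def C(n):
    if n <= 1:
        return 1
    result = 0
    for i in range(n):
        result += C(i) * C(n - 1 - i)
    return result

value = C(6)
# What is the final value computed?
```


C(6)
= sum of C(i) * C(6-1-i) for i in 0..5
First compute sub-values bottom-up:
  C(0) = 1, C(1) = 1
  C(2) = 1*1 + 1*1 = 2
  C(3) = 1*2 + 1*1 + 2*1 = 5
  C(4) = 1*5 + 1*2 + 2*1 + 5*1 = 14
  C(5) = 1*14 + 1*5 + 2*2 + 5*1 + 14*1 = 42
Now C(6):
  C(0)*C(5) = 1*42 = 42
  C(1)*C(4) = 1*14 = 14
  C(2)*C(3) = 2*5 = 10
  C(3)*C(2) = 5*2 = 10
  C(4)*C(1) = 14*1 = 14
  C(5)*C(0) = 42*1 = 42
= 42 + 14 + 10 + 10 + 14 + 42
= 132


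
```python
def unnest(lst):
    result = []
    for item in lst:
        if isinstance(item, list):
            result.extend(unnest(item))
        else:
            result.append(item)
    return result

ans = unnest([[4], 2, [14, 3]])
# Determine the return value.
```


unnest([[4], 2, [14, 3]])
Processing each element:
  [4] is a list -> unnest recursively -> [4]
  2 is not a list -> append 2
  [14, 3] is a list -> unnest recursively -> [14, 3]
= [4, 2, 14, 3]


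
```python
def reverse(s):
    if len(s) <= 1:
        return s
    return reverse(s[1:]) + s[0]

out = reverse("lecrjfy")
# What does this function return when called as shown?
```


reverse("lecrjfy")
= reverse("ecrjfy") + "l"
= reverse("crjfy") + "e" + "l"
= reverse("rjfy") + "c" + "e" + "l"
= reverse("jfy") + "r" + "c" + "e" + "l"
= reverse("fy") + "j" + "r" + "c" + "e" + "l"
= reverse("y") + "f" + "j" + "r" + "c" + "e" + "l"
= "y" + "f" + "j" + "r" + "c" + "e" + "l"
= "yfjrcel"


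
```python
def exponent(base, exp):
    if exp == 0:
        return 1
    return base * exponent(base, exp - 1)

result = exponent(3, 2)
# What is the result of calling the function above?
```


exponent(3, 2)
= 3 * exponent(3, 1)
= 3 * 3 * exponent(3, 0)
= 3 * 3 * 1
= 9


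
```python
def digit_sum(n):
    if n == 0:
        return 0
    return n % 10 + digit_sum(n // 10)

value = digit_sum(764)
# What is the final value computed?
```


digit_sum(764)
= 4 + digit_sum(76)
= 4 + 6 + digit_sum(7)
= 4 + 6 + 7 + digit_sum(0)
= 4 + 6 + 7 + 0
= 17


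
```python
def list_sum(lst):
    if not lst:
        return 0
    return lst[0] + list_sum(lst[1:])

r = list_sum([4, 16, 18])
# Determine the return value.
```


list_sum([4, 16, 18])
= 4 + list_sum([16, 18])
= 4 + 16 + list_sum([18])
= 4 + 16 + 18 + list_sum([])
= 4 + 16 + 18 + 0
= 38


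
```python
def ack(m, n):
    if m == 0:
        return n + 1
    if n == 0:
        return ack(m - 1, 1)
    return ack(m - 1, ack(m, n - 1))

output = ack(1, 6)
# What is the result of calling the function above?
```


ack(1, 6)
= ack(0, ack(1, 5))
First compute ack(1, 5) = 7
= ack(0, 7)
= 8


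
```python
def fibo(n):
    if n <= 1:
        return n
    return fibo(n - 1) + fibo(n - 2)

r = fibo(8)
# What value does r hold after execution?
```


fibo(8)
= fibo(7) + fibo(6)
= (fibo(6) + fibo(5)) + fibo(6)
Computing bottom-up: fibo(0)=0, fibo(1)=1, fibo(2)=1, fibo(3)=2, fibo(4)=3, fibo(5)=5, fibo(6)=8, fibo(7)=13, fibo(8)=21
= 21


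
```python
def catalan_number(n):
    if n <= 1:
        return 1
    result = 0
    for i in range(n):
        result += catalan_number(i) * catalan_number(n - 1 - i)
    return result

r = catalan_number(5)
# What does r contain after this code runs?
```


catalan_number(5)
= sum of catalan_number(i) * catalan_number(5-1-i) for i in 0..4
First compute sub-values bottom-up:
  catalan_number(0) = 1, catalan_number(1) = 1
  catalan_number(2) = 1*1 + 1*1 = 2
  catalan_number(3) = 1*2 + 1*1 + 2*1 = 5
  catalan_number(4) = 1*5 + 1*2 + 2*1 + 5*1 = 14
Now catalan_number(5):
  catalan_number(0)*catalan_number(4) = 1*14 = 14
  catalan_number(1)*catalan_number(3) = 1*5 = 5
  catalan_number(2)*catalan_number(2) = 2*2 = 4
  catalan_number(3)*catalan_number(1) = 5*1 = 5
  catalan_number(4)*catalan_number(0) = 14*1 = 14
= 14 + 5 + 4 + 5 + 14
= 42


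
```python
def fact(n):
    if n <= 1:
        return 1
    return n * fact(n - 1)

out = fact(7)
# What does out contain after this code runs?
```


fact(7)
= 7 * fact(6)
= 7 * 6 * fact(5)
= 7 * 6 * 5 * fact(4)
= 7 * 6 * 5 * 4 * fact(3)
= 7 * 6 * 5 * 4 * 3 * fact(2)
= 7 * 6 * 5 * 4 * 3 * 2 * fact(1)
= 7 * 6 * 5 * 4 * 3 * 2 * 1
= 5040


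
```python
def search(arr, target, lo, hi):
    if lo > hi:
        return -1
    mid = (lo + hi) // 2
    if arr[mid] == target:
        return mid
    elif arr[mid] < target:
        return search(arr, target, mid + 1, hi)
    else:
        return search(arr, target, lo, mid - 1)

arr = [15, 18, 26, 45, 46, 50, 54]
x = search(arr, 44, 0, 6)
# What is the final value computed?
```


search(arr, 44, 0, 6)
lo=0, hi=6, mid=3, arr[mid]=45
45 > 44, search left half
lo=0, hi=2, mid=1, arr[mid]=18
18 < 44, search right half
lo=2, hi=2, mid=2, arr[mid]=26
26 < 44, search right half
lo > hi, target not found, return -1
= -1


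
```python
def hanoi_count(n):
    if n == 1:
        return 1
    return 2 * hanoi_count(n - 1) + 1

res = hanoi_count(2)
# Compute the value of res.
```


hanoi_count(2)
= 2 * hanoi_count(1) + 1
Now compute bottom-up:
hanoi_count(1) = 1
hanoi_count(2) = 2 * 1 + 1 = 3
= 3


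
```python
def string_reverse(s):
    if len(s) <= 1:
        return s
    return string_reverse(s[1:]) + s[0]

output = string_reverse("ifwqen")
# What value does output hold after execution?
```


string_reverse("ifwqen")
= string_reverse("fwqen") + "i"
= string_reverse("wqen") + "f" + "i"
= string_reverse("qen") + "w" + "f" + "i"
= string_reverse("en") + "q" + "w" + "f" + "i"
= string_reverse("n") + "e" + "q" + "w" + "f" + "i"
= "n" + "e" + "q" + "w" + "f" + "i"
= "neqwfi"


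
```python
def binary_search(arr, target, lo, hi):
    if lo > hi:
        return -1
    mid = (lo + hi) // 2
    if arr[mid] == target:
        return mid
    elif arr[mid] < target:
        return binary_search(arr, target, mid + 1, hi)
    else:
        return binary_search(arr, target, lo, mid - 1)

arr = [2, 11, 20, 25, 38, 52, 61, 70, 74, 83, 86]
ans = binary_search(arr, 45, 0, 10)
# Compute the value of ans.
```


binary_search(arr, 45, 0, 10)
lo=0, hi=10, mid=5, arr[mid]=52
52 > 45, search left half
lo=0, hi=4, mid=2, arr[mid]=20
20 < 45, search right half
lo=3, hi=4, mid=3, arr[mid]=25
25 < 45, search right half
lo=4, hi=4, mid=4, arr[mid]=38
38 < 45, search right half
lo > hi, target not found, return -1
= -1


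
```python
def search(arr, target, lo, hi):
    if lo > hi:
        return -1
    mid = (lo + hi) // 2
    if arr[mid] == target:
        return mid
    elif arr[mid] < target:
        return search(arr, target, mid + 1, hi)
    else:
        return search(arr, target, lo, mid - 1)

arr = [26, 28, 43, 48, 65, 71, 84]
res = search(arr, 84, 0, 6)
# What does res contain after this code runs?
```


search(arr, 84, 0, 6)
lo=0, hi=6, mid=3, arr[mid]=48
48 < 84, search right half
lo=4, hi=6, mid=5, arr[mid]=71
71 < 84, search right half
lo=6, hi=6, mid=6, arr[mid]=84
arr[6] == 84, found at index 6
= 6


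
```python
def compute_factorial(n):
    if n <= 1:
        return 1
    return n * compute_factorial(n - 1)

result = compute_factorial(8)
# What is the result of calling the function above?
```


compute_factorial(8)
= 8 * compute_factorial(7)
= 8 * 7 * compute_factorial(6)
= 8 * 7 * 6 * compute_factorial(5)
= 8 * 7 * 6 * 5 * compute_factorial(4)
= 8 * 7 * 6 * 5 * 4 * compute_factorial(3)
= 8 * 7 * 6 * 5 * 4 * 3 * compute_factorial(2)
= 8 * 7 * 6 * 5 * 4 * 3 * 2 * compute_factorial(1)
= 8 * 7 * 6 * 5 * 4 * 3 * 2 * 1
= 40320
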